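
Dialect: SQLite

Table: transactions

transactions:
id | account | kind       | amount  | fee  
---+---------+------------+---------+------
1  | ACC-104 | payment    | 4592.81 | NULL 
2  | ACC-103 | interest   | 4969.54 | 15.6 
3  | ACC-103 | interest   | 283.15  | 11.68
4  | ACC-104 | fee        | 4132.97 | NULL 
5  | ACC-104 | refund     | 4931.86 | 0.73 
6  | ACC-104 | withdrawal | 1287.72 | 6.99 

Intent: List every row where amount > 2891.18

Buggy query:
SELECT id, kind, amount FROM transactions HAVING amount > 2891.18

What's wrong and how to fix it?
Bug: This is a non-aggregate query (no GROUP BY, no aggregates), so in SQLite the HAVING clause is invalid here; a row-level condition belongs in WHERE

Fix: Replace HAVING with WHERE since the condition applies to individual rows

Corrected query:
SELECT id, kind, amount FROM transactions WHERE amount > 2891.18

Result:
id | kind     | amount 
---+----------+--------
1  | payment  | 4592.81
2  | interest | 4969.54
4  | fee      | 4132.97
5  | refund   | 4931.86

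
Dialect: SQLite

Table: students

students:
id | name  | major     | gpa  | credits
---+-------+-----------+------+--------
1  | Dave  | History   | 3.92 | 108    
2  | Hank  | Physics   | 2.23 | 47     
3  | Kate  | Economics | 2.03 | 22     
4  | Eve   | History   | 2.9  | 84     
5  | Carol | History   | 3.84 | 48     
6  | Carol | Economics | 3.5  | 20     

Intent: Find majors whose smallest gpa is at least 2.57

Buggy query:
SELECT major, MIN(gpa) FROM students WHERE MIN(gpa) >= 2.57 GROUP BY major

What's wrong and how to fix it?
Bug: Aggregates like MIN are computed per group after WHERE runs

Fix: Replace WHERE with HAVING after the GROUP BY

Corrected query:
SELECT major, MIN(gpa) FROM students GROUP BY major HAVING MIN(gpa) >= 2.57

Result:
major   | MIN(gpa)
--------+---------
History | 2.9     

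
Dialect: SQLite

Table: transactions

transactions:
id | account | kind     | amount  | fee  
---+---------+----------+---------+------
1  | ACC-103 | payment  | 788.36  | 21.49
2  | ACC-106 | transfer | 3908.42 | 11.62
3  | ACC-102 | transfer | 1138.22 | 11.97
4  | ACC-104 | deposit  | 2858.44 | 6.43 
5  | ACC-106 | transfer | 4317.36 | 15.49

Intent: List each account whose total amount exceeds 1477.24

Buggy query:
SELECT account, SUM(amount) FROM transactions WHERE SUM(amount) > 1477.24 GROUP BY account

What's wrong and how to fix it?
Bug: WHERE runs before GROUP BY, so aggregates aren't available there

Fix: Use HAVING (which filters groups after aggregation) instead of WHERE

Corrected query:
SELECT account, SUM(amount) FROM transactions GROUP BY account HAVING SUM(amount) > 1477.24

Result:
account | SUM(amount)
--------+------------
ACC-104 | 2858.44    
ACC-106 | 8225.78    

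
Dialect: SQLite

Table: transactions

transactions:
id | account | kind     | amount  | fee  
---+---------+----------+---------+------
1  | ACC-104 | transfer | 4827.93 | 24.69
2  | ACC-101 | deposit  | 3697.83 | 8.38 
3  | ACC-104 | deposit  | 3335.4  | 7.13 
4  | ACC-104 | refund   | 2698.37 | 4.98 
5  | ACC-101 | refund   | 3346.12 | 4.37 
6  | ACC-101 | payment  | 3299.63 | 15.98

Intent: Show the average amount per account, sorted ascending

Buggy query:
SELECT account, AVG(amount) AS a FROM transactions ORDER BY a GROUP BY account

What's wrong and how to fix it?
Bug: GROUP BY must precede ORDER BY

Fix: Reorder: SELECT … FROM … GROUP BY … ORDER BY …

Corrected query:
SELECT account, AVG(amount) AS a FROM transactions GROUP BY account ORDER BY a

Result:
account | a          
--------+------------
ACC-101 | 3447.86    
ACC-104 | 3620.566667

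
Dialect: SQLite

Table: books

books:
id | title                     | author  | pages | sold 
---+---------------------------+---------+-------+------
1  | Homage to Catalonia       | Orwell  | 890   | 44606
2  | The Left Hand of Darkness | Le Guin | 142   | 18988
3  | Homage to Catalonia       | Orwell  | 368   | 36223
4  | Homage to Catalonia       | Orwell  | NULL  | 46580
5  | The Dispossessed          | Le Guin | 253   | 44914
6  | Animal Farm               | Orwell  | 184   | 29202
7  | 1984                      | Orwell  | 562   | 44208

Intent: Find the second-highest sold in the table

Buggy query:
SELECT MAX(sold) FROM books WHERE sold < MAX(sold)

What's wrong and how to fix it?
Bug: MAX(sold) on the right of the comparison is an aggregate-in-WHERE error

Fix: Put the inner MAX in a scalar subquery

Corrected query:
SELECT MAX(sold) FROM books WHERE sold < (SELECT MAX(sold) FROM books)

Result:
MAX(sold)
---------
44914    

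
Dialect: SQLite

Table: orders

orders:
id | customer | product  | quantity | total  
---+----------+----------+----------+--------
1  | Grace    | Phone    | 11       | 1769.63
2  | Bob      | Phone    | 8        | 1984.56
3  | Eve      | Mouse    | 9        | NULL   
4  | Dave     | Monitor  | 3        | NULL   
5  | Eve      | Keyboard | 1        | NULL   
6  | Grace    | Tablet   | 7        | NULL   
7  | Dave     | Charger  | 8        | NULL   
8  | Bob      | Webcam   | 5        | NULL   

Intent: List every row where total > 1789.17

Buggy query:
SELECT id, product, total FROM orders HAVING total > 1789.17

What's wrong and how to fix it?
Bug: This is a non-aggregate query (no GROUP BY, no aggregates), so in SQLite the HAVING clause is invalid here; a row-level condition belongs in WHERE

Fix: Use WHERE for row-level filtering

Corrected query:
SELECT id, product, total FROM orders WHERE total > 1789.17

Result:
id | product | total  
---+---------+--------
2  | Phone   | 1984.56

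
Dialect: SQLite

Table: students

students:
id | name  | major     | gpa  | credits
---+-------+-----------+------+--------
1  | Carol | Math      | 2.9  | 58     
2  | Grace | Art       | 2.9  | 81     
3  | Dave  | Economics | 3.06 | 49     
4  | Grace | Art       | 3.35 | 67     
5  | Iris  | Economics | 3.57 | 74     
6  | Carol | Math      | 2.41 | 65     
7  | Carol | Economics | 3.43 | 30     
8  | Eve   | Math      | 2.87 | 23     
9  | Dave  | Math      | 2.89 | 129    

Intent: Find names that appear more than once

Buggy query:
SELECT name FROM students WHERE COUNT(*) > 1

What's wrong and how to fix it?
Bug: WHERE can't reference COUNT(*); aggregates are computed after WHERE

Fix: Group first, then use HAVING for the count condition

Corrected query:
SELECT name FROM students GROUP BY name HAVING COUNT(*) > 1

Result:
name 
-----
Carol
Dave 
Grace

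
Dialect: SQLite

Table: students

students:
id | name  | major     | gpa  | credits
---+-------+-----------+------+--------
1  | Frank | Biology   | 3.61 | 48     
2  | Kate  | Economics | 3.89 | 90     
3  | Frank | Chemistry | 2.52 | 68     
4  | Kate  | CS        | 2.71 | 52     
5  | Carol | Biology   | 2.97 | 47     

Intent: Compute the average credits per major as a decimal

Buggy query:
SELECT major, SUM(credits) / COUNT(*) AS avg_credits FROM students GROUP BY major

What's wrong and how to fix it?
Bug: SUM(credits) and COUNT(*) are both integers; the division truncates the fractional part

Fix: Multiply by 1.0 (or CAST to REAL) to force floating-point division

Corrected query:
SELECT major, SUM(credits) * 1.0 / COUNT(*) AS avg_credits FROM students GROUP BY major

Result:
major     | avg_credits
----------+------------
Biology   | 47.5       
CS        | 52         
Chemistry | 68         
Economics | 90         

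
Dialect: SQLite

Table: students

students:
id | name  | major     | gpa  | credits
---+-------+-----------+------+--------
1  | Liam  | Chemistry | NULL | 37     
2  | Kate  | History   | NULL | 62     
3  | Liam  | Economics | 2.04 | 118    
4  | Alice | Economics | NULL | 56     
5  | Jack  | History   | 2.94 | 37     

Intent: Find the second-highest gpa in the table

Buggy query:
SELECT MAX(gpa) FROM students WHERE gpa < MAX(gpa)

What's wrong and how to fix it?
Bug: The inner MAX is an aggregate inside WHERE, which is not allowed

Fix: Compute the overall MAX in a subquery, then take MAX of rows below it

Corrected query:
SELECT MAX(gpa) FROM students WHERE gpa < (SELECT MAX(gpa) FROM students)

Result:
MAX(gpa)
--------
2.04    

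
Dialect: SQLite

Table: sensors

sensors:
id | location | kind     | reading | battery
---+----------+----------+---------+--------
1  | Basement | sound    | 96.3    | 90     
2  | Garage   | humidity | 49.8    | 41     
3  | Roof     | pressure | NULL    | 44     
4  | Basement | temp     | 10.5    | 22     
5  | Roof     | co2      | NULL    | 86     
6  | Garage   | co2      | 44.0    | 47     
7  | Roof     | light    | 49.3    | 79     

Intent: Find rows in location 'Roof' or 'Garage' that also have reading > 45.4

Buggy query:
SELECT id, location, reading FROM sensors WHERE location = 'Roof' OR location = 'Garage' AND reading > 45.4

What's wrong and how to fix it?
Bug: AND binds tighter than OR, so this parses as location = 'Roof' OR (location = 'Garage' AND reading > 45.4)

Fix: Add parentheses around the OR so the AND applies to both alternatives

Corrected query:
SELECT id, location, reading FROM sensors WHERE (location = 'Roof' OR location = 'Garage') AND reading > 45.4

Result:
id | location | reading
---+----------+--------
2  | Garage   | 49.8   
7  | Roof     | 49.3   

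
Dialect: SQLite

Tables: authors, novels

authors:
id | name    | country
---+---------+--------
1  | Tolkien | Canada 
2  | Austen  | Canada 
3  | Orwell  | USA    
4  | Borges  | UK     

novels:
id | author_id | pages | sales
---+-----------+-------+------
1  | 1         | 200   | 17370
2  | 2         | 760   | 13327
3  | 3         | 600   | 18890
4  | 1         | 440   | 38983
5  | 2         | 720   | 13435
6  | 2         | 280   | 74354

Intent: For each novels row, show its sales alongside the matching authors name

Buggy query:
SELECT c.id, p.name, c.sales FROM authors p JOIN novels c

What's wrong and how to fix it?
Bug: Missing join condition: each novels row is matched to all authors rows instead of just its own

Fix: Specify the join condition linking the foreign key to the parent id

Corrected query:
SELECT c.id, p.name, c.sales FROM authors p JOIN novels c ON c.author_id = p.id

Result:
id | name    | sales
---+---------+------
1  | Tolkien | 17370
2  | Austen  | 13327
3  | Orwell  | 18890
4  | Tolkien | 38983
5  | Austen  | 13435
6  | Austen  | 74354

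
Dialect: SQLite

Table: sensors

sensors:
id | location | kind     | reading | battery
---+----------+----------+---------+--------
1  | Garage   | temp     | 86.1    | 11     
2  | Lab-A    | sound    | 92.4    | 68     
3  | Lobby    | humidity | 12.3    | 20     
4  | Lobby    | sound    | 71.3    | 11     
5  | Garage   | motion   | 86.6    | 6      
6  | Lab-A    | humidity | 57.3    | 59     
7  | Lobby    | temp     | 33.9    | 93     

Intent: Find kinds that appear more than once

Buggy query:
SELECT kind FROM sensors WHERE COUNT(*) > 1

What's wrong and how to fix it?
Bug: COUNT(*) is an aggregate and cannot be used in WHERE

Fix: Group first, then use HAVING for the count condition

Corrected query:
SELECT kind FROM sensors GROUP BY kind HAVING COUNT(*) > 1

Result:
kind    
--------
humidity
sound   
temp    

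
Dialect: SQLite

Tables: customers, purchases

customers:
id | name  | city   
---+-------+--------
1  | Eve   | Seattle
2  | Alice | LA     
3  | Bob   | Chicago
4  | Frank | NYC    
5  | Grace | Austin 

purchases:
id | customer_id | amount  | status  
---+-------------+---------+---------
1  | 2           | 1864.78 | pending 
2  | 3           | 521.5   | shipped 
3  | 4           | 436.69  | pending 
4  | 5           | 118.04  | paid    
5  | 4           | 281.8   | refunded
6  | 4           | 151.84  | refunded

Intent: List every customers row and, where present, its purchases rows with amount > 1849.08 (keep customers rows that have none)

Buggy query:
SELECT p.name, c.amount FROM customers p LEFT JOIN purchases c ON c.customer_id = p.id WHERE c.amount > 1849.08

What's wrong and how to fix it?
Bug: Filtering c.amount in WHERE discards the NULL rows produced by LEFT JOIN, turning it into an inner join

Fix: Move the right-table condition into the ON clause so unmatched parents are kept

Corrected query:
SELECT p.name, c.amount FROM customers p LEFT JOIN purchases c ON c.customer_id = p.id AND c.amount > 1849.08

Result:
name  | amount 
------+--------
Eve   | NULL   
Alice | 1864.78
Bob   | NULL   
Frank | NULL   
Grace | NULL   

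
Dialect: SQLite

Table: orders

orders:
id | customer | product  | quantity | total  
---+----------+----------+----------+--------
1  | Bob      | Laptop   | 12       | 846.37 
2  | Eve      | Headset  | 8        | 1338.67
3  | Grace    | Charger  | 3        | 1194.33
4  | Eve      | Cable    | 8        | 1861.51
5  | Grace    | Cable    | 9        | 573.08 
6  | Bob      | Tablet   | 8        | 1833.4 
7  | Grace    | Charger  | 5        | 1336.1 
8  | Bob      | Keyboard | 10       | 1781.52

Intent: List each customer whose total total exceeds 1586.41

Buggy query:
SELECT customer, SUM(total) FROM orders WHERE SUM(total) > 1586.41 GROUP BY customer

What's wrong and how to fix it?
Bug: WHERE runs before GROUP BY, so aggregates aren't available there

Fix: Use HAVING (which filters groups after aggregation) instead of WHERE

Corrected query:
SELECT customer, SUM(total) FROM orders GROUP BY customer HAVING SUM(total) > 1586.41

Result:
customer | SUM(total)
---------+-----------
Bob      | 4461.29   
Eve      | 3200.18   
Grace    | 3103.51   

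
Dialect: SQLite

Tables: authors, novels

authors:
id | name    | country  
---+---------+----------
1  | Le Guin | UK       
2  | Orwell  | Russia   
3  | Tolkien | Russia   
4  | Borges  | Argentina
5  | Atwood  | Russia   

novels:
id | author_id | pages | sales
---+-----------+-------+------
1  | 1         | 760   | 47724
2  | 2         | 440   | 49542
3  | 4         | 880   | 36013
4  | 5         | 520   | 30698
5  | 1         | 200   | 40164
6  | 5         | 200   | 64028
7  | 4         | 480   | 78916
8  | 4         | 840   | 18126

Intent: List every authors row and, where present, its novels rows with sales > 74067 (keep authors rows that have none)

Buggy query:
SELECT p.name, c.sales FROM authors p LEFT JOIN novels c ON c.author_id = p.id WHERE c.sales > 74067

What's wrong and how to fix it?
Bug: Filtering c.sales in WHERE discards the NULL rows produced by LEFT JOIN, turning it into an inner join

Fix: Move the right-table condition into the ON clause so unmatched parents are kept

Corrected query:
SELECT p.name, c.sales FROM authors p LEFT JOIN novels c ON c.author_id = p.id AND c.sales > 74067

Result:
name    | sales
--------+------
Le Guin | NULL 
Orwell  | NULL 
Tolkien | NULL 
Borges  | 78916
Atwood  | NULL 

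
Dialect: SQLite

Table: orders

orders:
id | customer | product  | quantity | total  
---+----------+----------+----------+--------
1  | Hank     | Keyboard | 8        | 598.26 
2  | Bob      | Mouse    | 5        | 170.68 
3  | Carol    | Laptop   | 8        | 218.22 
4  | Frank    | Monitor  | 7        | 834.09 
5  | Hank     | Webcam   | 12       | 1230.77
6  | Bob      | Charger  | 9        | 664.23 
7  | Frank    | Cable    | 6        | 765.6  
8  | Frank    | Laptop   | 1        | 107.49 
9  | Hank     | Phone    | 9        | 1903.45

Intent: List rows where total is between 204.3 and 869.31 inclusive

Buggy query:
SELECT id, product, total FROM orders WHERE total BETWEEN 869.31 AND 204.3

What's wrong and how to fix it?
Bug: The bounds are reversed; BETWEEN a AND b requires a <= b to match anything

Fix: Swap the bounds so the smaller value comes first

Corrected query:
SELECT id, product, total FROM orders WHERE total BETWEEN 204.3 AND 869.31

Result:
id | product  | total 
---+----------+-------
1  | Keyboard | 598.26
3  | Laptop   | 218.22
4  | Monitor  | 834.09
6  | Charger  | 664.23
7  | Cable    | 765.6 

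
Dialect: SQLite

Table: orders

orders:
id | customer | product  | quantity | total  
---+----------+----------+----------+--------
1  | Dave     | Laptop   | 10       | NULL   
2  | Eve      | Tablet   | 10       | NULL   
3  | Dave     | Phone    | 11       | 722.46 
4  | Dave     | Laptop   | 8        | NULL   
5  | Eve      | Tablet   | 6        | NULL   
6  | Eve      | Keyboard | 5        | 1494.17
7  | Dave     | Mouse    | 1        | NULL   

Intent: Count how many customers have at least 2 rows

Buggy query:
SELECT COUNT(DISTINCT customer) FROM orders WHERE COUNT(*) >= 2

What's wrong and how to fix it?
Bug: WHERE filters individual rows, not groups, so a group-level COUNT is invalid there

Fix: Group first with HAVING COUNT(*) >= 2, then COUNT the resulting groups

Corrected query:
SELECT COUNT(*) FROM (SELECT customer FROM orders GROUP BY customer HAVING COUNT(*) >= 2)

Result:
COUNT(*)
--------
2       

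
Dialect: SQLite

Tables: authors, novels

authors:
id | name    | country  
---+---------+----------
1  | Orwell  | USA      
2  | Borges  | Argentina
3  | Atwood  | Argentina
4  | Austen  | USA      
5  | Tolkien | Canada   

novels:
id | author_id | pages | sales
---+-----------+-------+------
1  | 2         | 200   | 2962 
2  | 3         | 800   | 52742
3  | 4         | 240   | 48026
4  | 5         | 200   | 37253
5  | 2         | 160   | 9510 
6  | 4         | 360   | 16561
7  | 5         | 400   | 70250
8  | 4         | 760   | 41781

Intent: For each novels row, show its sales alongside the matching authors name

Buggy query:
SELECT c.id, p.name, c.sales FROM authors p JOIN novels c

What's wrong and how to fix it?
Bug: JOIN with no ON clause produces a cartesian product; every novels row pairs with every authors row

Fix: Specify the join condition linking the foreign key to the parent id

Corrected query:
SELECT c.id, p.name, c.sales FROM authors p JOIN novels c ON c.author_id = p.id

Result:
id | name    | sales
---+---------+------
1  | Borges  | 2962 
2  | Atwood  | 52742
3  | Austen  | 48026
4  | Tolkien | 37253
5  | Borges  | 9510 
6  | Austen  | 16561
7  | Tolkien | 70250
8  | Austen  | 41781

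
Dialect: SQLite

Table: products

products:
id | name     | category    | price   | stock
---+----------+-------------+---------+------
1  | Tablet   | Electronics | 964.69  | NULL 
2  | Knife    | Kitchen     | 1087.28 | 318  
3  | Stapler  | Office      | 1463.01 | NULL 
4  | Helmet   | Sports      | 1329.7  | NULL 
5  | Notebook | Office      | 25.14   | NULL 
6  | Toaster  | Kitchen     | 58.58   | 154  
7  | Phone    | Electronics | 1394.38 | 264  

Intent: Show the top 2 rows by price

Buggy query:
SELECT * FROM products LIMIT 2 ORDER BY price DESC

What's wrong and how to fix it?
Bug: LIMIT must come after ORDER BY

Fix: Sort with ORDER BY, then apply LIMIT

Corrected query:
SELECT * FROM products ORDER BY price DESC LIMIT 2

Result:
id | name    | category    | price   | stock
---+---------+-------------+---------+------
3  | Stapler | Office      | 1463.01 | NULL 
7  | Phone   | Electronics | 1394.38 | 264  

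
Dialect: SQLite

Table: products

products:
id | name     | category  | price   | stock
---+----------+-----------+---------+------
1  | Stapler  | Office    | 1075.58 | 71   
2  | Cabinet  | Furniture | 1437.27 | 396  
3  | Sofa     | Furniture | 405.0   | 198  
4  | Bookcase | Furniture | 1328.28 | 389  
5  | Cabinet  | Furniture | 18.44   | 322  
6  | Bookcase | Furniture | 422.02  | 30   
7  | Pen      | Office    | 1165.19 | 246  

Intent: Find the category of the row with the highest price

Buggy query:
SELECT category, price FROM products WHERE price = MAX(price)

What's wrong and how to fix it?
Bug: MAX(price) is an aggregate and cannot be used directly in WHERE

Fix: Use a subquery: WHERE price = (SELECT MAX(price) FROM products)

Corrected query:
SELECT category, price FROM products WHERE price = (SELECT MAX(price) FROM products)

Result:
category  | price  
----------+--------
Furniture | 1437.27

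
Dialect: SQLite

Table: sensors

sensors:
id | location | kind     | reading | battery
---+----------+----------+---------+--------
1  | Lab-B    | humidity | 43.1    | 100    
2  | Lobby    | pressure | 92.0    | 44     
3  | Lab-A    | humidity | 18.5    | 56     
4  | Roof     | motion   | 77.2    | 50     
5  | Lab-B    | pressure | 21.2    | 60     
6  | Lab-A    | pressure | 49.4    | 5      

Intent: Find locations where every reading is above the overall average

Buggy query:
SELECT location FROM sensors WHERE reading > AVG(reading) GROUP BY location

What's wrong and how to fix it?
Bug: AVG() is an aggregate; it can't sit directly in WHERE

Fix: Use a subquery for AVG and a HAVING MIN(...) filter so the condition holds for every row in the group

Corrected query:
SELECT location FROM sensors GROUP BY location HAVING MIN(reading) > (SELECT AVG(reading) FROM sensors)

Result:
location
--------
Lobby   
Roof    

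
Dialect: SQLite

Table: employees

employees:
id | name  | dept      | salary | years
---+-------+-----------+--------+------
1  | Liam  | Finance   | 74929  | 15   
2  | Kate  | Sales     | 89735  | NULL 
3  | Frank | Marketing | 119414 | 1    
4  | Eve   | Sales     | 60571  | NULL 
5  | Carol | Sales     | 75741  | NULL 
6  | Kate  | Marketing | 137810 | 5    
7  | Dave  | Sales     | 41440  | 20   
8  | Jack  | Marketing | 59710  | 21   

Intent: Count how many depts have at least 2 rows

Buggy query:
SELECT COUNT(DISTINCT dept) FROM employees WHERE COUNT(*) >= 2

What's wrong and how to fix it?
Bug: COUNT(*) cannot appear in WHERE; the per-group count doesn't exist yet

Fix: Group first with HAVING COUNT(*) >= 2, then COUNT the resulting groups

Corrected query:
SELECT COUNT(*) FROM (SELECT dept FROM employees GROUP BY dept HAVING COUNT(*) >= 2)

Result:
COUNT(*)
--------
2       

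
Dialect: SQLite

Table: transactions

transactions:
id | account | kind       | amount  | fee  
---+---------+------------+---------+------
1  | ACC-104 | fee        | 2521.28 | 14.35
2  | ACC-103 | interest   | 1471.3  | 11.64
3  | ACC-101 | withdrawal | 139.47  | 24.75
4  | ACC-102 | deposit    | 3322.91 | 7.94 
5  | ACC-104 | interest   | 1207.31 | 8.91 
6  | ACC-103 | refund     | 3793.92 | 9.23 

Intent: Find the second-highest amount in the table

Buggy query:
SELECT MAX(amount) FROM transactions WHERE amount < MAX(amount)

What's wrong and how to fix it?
Bug: MAX(amount) on the right of the comparison is an aggregate-in-WHERE error

Fix: Put the inner MAX in a scalar subquery

Corrected query:
SELECT MAX(amount) FROM transactions WHERE amount < (SELECT MAX(amount) FROM transactions)

Result:
MAX(amount)
-----------
3322.91    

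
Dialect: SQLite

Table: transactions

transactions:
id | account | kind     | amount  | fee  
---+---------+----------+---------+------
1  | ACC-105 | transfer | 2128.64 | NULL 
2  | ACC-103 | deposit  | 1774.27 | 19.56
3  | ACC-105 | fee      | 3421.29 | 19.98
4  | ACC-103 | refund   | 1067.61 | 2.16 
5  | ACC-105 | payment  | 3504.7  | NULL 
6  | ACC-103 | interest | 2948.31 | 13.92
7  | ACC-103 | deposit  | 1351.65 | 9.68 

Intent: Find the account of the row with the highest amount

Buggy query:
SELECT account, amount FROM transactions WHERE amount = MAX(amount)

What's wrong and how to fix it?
Bug: WHERE is evaluated per row; an aggregate over the whole table isn't defined there

Fix: Use a subquery: WHERE amount = (SELECT MAX(amount) FROM transactions)

Corrected query:
SELECT account, amount FROM transactions WHERE amount = (SELECT MAX(amount) FROM transactions)

Result:
account | amount
--------+-------
ACC-105 | 3504.7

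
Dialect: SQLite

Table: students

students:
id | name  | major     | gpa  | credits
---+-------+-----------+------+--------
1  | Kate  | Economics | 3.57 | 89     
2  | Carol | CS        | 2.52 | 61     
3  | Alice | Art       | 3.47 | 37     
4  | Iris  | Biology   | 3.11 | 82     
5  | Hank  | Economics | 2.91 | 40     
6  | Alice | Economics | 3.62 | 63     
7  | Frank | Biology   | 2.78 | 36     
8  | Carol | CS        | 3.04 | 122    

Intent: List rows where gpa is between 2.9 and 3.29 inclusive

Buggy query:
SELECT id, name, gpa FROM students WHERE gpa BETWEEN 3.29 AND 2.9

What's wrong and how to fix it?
Bug: BETWEEN expects the lower bound first; with 3.29 AND 2.9 the range is empty

Fix: Swap the bounds so the smaller value comes first

Corrected query:
SELECT id, name, gpa FROM students WHERE gpa BETWEEN 2.9 AND 3.29

Result:
id | name  | gpa 
---+-------+-----
4  | Iris  | 3.11
5  | Hank  | 2.91
8  | Carol | 3.04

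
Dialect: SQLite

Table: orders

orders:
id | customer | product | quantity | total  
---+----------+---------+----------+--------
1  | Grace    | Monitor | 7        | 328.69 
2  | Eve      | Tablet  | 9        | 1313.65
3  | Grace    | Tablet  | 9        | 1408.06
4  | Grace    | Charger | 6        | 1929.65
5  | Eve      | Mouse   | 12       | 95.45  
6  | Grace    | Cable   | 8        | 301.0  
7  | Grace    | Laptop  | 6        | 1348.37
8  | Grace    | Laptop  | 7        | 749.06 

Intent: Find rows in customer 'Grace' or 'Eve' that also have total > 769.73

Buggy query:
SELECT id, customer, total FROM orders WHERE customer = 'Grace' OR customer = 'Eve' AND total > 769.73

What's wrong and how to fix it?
Bug: Without parentheses, AND is evaluated before OR, so the total filter only applies to the 'Eve' branch

Fix: Add parentheses around the OR so the AND applies to both alternatives

Corrected query:
SELECT id, customer, total FROM orders WHERE (customer = 'Grace' OR customer = 'Eve') AND total > 769.73

Result:
id | customer | total  
---+----------+--------
2  | Eve      | 1313.65
3  | Grace    | 1408.06
4  | Grace    | 1929.65
7  | Grace    | 1348.37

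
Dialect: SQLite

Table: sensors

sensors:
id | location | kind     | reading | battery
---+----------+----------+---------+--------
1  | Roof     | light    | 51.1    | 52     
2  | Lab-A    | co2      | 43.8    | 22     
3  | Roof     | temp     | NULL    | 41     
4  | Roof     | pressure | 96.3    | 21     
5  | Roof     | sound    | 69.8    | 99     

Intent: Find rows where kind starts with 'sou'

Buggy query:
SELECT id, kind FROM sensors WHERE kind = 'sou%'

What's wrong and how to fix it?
Bug: Wildcards only work with LIKE; '=' treats '%' as a literal character

Fix: Use LIKE for wildcard pattern matching

Corrected query:
SELECT id, kind FROM sensors WHERE kind LIKE 'sou%'

Result:
id | kind 
---+------
5  | sound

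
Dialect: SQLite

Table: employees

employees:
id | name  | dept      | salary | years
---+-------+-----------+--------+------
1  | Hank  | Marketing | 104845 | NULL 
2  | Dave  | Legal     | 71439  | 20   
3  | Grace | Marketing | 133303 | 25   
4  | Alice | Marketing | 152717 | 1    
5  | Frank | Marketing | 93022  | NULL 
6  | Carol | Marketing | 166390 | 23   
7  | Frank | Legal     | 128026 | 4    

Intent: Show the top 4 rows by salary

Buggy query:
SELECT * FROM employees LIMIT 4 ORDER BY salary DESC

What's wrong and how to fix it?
Bug: ORDER BY cannot follow LIMIT; LIMIT is the final clause

Fix: Sort with ORDER BY, then apply LIMIT

Corrected query:
SELECT * FROM employees ORDER BY salary DESC LIMIT 4

Result:
id | name  | dept      | salary | years
---+-------+-----------+--------+------
6  | Carol | Marketing | 166390 | 23   
4  | Alice | Marketing | 152717 | 1    
3  | Grace | Marketing | 133303 | 25   
7  | Frank | Legal     | 128026 | 4    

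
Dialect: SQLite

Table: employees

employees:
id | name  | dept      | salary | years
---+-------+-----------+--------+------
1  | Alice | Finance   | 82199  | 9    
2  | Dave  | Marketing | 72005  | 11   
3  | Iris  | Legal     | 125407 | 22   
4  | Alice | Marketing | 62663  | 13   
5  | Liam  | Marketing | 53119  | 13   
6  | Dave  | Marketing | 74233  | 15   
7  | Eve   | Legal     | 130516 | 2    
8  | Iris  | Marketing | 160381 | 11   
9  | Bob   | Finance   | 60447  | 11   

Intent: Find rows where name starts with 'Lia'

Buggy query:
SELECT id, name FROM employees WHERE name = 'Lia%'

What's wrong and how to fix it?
Bug: '=' compares the literal string including the % character; pattern matching needs LIKE

Fix: Use LIKE for wildcard pattern matching

Corrected query:
SELECT id, name FROM employees WHERE name LIKE 'Lia%'

Result:
id | name
---+-----
5  | Liam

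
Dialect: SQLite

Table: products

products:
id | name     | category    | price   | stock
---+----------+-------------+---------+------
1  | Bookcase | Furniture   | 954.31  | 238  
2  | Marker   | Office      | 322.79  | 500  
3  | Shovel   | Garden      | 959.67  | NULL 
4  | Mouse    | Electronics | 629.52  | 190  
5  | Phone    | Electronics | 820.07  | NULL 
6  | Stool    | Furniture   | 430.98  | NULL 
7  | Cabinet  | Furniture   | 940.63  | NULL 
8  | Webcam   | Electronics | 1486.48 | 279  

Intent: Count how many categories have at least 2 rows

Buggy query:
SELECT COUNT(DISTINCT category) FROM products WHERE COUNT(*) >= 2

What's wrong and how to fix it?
Bug: COUNT(*) cannot appear in WHERE; the per-group count doesn't exist yet

Fix: Use a subquery that GROUPs and filters with HAVING, then count its rows

Corrected query:
SELECT COUNT(*) FROM (SELECT category FROM products GROUP BY category HAVING COUNT(*) >= 2)

Result:
COUNT(*)
--------
2       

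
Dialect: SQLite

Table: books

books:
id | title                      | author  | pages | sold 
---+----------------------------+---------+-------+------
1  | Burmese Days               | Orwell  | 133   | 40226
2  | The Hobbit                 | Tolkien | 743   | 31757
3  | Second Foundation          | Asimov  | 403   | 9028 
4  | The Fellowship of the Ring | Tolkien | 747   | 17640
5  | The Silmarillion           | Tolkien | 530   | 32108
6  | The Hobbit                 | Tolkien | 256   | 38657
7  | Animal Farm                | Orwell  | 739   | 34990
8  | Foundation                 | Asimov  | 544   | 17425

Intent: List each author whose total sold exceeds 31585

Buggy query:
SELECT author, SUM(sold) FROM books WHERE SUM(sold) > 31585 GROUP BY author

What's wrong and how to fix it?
Bug: SUM(sold) is an aggregate, but WHERE filters rows before aggregation

Fix: Use HAVING (which filters groups after aggregation) instead of WHERE

Corrected query:
SELECT author, SUM(sold) FROM books GROUP BY author HAVING SUM(sold) > 31585

Result:
author  | SUM(sold)
--------+----------
Orwell  | 75216    
Tolkien | 120162   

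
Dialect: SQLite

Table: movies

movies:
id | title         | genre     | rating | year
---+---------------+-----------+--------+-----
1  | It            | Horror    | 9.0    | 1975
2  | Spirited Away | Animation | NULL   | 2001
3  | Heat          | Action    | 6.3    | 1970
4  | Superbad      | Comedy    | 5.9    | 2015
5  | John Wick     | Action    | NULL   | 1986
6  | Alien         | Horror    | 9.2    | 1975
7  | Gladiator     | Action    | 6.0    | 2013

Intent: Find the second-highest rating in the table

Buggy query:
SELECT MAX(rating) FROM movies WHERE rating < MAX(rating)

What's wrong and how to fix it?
Bug: The inner MAX is an aggregate inside WHERE, which is not allowed

Fix: Compute the overall MAX in a subquery, then take MAX of rows below it

Corrected query:
SELECT MAX(rating) FROM movies WHERE rating < (SELECT MAX(rating) FROM movies)

Result:
MAX(rating)
-----------
9          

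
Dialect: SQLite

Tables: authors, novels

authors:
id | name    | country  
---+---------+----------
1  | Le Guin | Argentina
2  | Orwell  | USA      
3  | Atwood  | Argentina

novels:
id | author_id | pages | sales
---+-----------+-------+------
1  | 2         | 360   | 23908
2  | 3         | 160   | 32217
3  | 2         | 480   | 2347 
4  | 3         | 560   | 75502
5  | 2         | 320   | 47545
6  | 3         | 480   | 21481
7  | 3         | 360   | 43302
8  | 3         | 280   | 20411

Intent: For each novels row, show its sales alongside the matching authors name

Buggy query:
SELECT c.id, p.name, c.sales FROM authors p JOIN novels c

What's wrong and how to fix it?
Bug: JOIN with no ON clause produces a cartesian product; every novels row pairs with every authors row

Fix: Add ON c.author_id = p.id to the JOIN

Corrected query:
SELECT c.id, p.name, c.sales FROM authors p JOIN novels c ON c.author_id = p.id

Result:
id | name   | sales
---+--------+------
1  | Orwell | 23908
2  | Atwood | 32217
3  | Orwell | 2347 
4  | Atwood | 75502
5  | Orwell | 47545
6  | Atwood | 21481
7  | Atwood | 43302
8  | Atwood | 20411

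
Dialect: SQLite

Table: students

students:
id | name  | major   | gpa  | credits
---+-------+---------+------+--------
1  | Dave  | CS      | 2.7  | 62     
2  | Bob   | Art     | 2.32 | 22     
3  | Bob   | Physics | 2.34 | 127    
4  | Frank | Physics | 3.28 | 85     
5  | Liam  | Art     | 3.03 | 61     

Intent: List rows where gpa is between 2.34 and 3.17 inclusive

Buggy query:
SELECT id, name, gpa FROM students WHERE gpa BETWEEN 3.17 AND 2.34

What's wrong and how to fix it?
Bug: The bounds are reversed; BETWEEN a AND b requires a <= b to match anything

Fix: Write BETWEEN 2.34 AND 3.17

Corrected query:
SELECT id, name, gpa FROM students WHERE gpa BETWEEN 2.34 AND 3.17

Result:
id | name | gpa 
---+------+-----
1  | Dave | 2.7 
3  | Bob  | 2.34
5  | Liam | 3.03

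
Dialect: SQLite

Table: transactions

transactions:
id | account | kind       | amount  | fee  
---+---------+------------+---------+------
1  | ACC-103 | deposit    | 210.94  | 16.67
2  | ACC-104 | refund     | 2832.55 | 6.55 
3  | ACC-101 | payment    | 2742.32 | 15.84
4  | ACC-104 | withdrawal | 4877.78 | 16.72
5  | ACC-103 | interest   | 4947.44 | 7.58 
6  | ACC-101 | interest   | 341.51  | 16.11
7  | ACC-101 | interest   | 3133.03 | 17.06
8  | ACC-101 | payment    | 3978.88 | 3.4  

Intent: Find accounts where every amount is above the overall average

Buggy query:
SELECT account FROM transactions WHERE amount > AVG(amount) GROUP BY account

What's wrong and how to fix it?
Bug: WHERE evaluates per row before aggregation, so AVG() is unavailable

Fix: Compute the overall average in a scalar subquery and compare each group's MIN against it in HAVING

Corrected query:
SELECT account FROM transactions GROUP BY account HAVING MIN(amount) > (SELECT AVG(amount) FROM transactions)

Result:
(no rows)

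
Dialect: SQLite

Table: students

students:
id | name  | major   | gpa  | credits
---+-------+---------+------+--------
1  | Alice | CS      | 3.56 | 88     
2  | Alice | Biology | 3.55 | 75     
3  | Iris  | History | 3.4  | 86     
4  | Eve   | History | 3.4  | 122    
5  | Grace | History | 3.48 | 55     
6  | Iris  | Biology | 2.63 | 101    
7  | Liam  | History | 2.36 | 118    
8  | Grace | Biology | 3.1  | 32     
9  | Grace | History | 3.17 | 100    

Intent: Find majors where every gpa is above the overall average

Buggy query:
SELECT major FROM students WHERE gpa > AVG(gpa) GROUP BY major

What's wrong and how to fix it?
Bug: AVG() is an aggregate; it can't sit directly in WHERE

Fix: Compute the overall average in a scalar subquery and compare each group's MIN against it in HAVING

Corrected query:
SELECT major FROM students GROUP BY major HAVING MIN(gpa) > (SELECT AVG(gpa) FROM students)

Result:
major
-----
CS   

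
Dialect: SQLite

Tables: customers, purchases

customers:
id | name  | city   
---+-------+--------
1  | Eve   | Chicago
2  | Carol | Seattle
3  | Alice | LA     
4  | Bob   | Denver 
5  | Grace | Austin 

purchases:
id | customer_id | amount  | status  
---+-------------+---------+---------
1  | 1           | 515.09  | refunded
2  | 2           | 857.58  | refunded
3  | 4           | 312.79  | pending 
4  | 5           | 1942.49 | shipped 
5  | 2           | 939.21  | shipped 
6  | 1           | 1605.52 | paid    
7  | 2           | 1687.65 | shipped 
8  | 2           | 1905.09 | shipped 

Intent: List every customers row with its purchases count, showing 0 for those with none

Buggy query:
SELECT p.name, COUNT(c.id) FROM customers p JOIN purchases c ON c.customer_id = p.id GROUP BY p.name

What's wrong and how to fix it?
Bug: INNER JOIN drops customers rows that have no matching purchases rows

Fix: Use LEFT JOIN so parents without children still appear (COUNT(c.id) gives 0)

Corrected query:
SELECT p.name, COUNT(c.id) FROM customers p LEFT JOIN purchases c ON c.customer_id = p.id GROUP BY p.name

Result:
name  | COUNT(c.id)
------+------------
Alice | 0          
Bob   | 1          
Carol | 4          
Eve   | 2          
Grace | 1          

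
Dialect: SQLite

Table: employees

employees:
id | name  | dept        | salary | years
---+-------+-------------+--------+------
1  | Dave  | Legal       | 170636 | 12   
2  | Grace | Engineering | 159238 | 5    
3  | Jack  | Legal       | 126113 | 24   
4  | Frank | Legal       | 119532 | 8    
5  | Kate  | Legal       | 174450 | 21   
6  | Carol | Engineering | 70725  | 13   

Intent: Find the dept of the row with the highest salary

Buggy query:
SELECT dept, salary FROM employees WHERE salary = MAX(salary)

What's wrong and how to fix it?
Bug: WHERE is evaluated per row; an aggregate over the whole table isn't defined there

Fix: Use a subquery: WHERE salary = (SELECT MAX(salary) FROM employees)

Corrected query:
SELECT dept, salary FROM employees WHERE salary = (SELECT MAX(salary) FROM employees)

Result:
dept  | salary
------+-------
Legal | 174450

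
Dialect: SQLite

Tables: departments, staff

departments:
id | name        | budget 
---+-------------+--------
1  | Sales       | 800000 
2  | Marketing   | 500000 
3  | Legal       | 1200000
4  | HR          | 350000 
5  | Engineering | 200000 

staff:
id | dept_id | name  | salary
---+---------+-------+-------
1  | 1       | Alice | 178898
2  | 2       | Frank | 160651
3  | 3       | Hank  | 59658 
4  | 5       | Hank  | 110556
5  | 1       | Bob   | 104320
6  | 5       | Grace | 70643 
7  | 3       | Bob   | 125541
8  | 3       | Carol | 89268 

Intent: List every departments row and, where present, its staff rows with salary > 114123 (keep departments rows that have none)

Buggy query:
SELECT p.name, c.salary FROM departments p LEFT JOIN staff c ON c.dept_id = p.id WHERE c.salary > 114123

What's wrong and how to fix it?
Bug: Filtering c.salary in WHERE discards the NULL rows produced by LEFT JOIN, turning it into an inner join

Fix: Move the right-table condition into the ON clause so unmatched parents are kept

Corrected query:
SELECT p.name, c.salary FROM departments p LEFT JOIN staff c ON c.dept_id = p.id AND c.salary > 114123

Result:
name        | salary
------------+-------
Sales       | 178898
Marketing   | 160651
Legal       | 125541
HR          | NULL  
Engineering | NULL  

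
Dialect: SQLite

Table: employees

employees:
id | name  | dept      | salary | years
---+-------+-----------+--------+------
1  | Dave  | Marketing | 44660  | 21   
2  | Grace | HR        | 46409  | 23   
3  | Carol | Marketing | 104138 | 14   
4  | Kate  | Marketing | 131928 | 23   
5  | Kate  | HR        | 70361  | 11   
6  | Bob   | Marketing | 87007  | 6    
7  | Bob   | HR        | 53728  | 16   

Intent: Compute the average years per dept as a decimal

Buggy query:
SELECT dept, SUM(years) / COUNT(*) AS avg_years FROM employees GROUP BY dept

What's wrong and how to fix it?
Bug: SUM(years) and COUNT(*) are both integers; the division truncates the fractional part

Fix: Multiply by 1.0 (or CAST to REAL) to force floating-point division

Corrected query:
SELECT dept, SUM(years) * 1.0 / COUNT(*) AS avg_years FROM employees GROUP BY dept

Result:
dept      | avg_years
----------+----------
HR        | 16.666667
Marketing | 16       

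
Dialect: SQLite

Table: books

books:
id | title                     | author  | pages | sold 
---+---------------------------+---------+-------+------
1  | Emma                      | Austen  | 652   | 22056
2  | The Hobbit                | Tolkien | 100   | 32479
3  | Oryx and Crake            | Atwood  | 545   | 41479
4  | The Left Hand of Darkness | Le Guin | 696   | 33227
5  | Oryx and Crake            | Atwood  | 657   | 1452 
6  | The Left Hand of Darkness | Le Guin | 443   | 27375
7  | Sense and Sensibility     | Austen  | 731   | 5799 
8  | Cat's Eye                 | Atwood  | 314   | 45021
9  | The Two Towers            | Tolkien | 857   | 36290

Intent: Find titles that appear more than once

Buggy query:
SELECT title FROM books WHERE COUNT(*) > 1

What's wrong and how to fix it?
Bug: COUNT(*) is an aggregate and cannot be used in WHERE

Fix: GROUP BY title, then filter groups with HAVING COUNT(*) > 1

Corrected query:
SELECT title FROM books GROUP BY title HAVING COUNT(*) > 1

Result:
title                    
-------------------------
Oryx and Crake           
The Left Hand of Darkness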